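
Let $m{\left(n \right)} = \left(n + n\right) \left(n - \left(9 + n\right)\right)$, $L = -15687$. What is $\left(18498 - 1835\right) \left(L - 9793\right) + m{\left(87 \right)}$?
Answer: $-424574806$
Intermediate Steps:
$m{\left(n \right)} = - 18 n$ ($m{\left(n \right)} = 2 n \left(-9\right) = - 18 n$)
$\left(18498 - 1835\right) \left(L - 9793\right) + m{\left(87 \right)} = \left(18498 - 1835\right) \left(-15687 - 9793\right) - 1566 = 16663 \left(-25480\right) - 1566 = -424573240 - 1566 = -424574806$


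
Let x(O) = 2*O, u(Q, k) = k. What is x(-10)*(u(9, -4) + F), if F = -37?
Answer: 820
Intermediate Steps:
x(-10)*(u(9, -4) + F) = (2*(-10))*(-4 - 37) = -20*(-41) = 820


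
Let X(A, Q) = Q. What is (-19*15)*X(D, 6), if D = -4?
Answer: -1710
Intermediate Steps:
(-19*15)*X(D, 6) = -19*15*6 = -285*6 = -1710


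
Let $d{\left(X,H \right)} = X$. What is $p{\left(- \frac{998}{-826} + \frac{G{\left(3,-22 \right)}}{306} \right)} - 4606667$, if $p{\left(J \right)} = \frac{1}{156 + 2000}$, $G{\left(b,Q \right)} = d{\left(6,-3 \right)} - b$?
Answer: $- \frac{9931974051}{2156} \approx -4.6067 \cdot 10^{6}$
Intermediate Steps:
$G{\left(b,Q \right)} = 6 - b$
$p{\left(J \right)} = \frac{1}{2156}$
$p{\left(- \frac{998}{-826} + \frac{G{\left(3,-22 \right)}}{306} \right)} - 4606667 = \frac{1}{2156} - 4606667 = - \frac{9931974051}{2156}$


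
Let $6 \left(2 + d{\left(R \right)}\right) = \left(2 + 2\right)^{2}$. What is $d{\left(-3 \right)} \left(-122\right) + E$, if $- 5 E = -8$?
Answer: $- \frac{1196}{15} \approx -79.733$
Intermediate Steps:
$E = \frac{8}{5}$ ($E = \left(- \frac{1}{5}\right) \left(-8\right) = \frac{8}{5} \approx 1.6$)
$d{\left(R \right)} = \frac{2}{3}$ ($d{\left(R \right)} = -2 + \frac{\left(2 + 2\right)^{2}}{6} = -2 + \frac{4^{2}}{6} = -2 + \frac{1}{6} \cdot 16 = -2 + \frac{8}{3} = \frac{2}{3}$)
$d{\left(-3 \right)} \left(-122\right) + E = \frac{2}{3} \left(-122\right) + \frac{8}{5} = - \frac{244}{3} + \frac{8}{5} = - \frac{1196}{15}$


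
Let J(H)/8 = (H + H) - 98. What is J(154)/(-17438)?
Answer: -840/8719 ≈ -0.096341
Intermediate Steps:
J(H) = -784 + 16*H (J(H) = 8*((H + H) - 98) = 8*(2*H - 98) = 8*(-98 + 2*H) = -784 + 16*H)
J(154)/(-17438) = (-784 + 16*154)/(-17438) = (-784 + 2464)*(-1/17438) = 1680*(-1/17438) = -840/8719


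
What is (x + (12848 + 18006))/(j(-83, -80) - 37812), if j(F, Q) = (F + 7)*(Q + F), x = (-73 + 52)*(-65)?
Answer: -32219/25424 ≈ -1.2673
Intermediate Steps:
x = 1365 (x = -21*(-65) = 1365)
j(F, Q) = (7 + F)*(F + Q)
(x + (12848 + 18006))/(j(-83, -80) - 37812) = (1365 + (12848 + 18006))/(((-83)**2 + 7*(-83) + 7*(-80) - 83*(-80)) - 37812) = (1365 + 30854)/((6889 - 581 - 560 + 6640) - 37812) = 32219/(12388 - 37812) = 32219/(-25424) = 32219*(-1/25424) = -32219/25424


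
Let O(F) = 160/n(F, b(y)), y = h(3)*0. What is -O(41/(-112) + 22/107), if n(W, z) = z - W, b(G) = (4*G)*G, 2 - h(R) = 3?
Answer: -1917440/1923 ≈ -997.11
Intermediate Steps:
h(R) = -1 (h(R) = 2 - 1*3 = 2 - 3 = -1)
y = 0 (y = -1*0 = 0)
b(G) = 4*G²
O(F) = -160/F (O(F) = 160/(4*0² - F) = 160/(4*0 - F) = 160/(0 - F) = 160/((-F)) = 160*(-1/F) = -160/F)
-O(41/(-112) + 22/107) = -(-160)/(41/(-112) + 22/107) = -(-160)/(41*(-1/112) + 22*(1/107)) = -(-160)/(-41/112 + 22/107) = -(-160)/(-1923/11984) = -(-160)*(-11984)/1923 = -1*1917440/1923 = -1917440/1923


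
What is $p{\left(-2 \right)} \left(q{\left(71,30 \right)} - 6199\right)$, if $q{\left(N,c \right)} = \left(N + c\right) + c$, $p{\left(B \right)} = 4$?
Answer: $-24272$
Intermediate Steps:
$q{\left(N,c \right)} = N + 2 c$
$p{\left(-2 \right)} \left(q{\left(71,30 \right)} - 6199\right) = 4 \left(\left(71 + 2 \cdot 30\right) - 6199\right) = 4 \left(\left(71 + 60\right) - 6199\right) = 4 \left(131 - 6199\right) = 4 \left(-6068\right) = -24272$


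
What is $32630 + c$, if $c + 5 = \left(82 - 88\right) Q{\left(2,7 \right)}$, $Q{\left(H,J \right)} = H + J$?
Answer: $32571$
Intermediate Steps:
$c = -59$ ($c = -5 + \left(82 - 88\right) \left(2 + 7\right) = -5 - 54 = -59$)
$32630 + c = 32630 - 59 = 32571$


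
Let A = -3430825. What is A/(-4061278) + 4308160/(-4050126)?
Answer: -1800680947265/8224343810514 ≈ -0.21895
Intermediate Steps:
A/(-4061278) + 4308160/(-4050126) = -3430825/(-4061278) + 4308160/(-4050126) = -3430825*(-1/4061278) + 4308160*(-1/4050126) = 3430825/4061278 - 2154080/2025063 = -1800680947265/8224343810514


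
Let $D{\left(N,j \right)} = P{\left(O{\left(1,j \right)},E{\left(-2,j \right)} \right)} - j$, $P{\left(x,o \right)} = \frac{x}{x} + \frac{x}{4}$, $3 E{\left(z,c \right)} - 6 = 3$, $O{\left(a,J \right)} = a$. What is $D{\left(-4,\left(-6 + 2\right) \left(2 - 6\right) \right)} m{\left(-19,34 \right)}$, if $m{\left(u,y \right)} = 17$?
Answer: $- \frac{1003}{4} \approx -250.75$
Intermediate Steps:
$E{\left(z,c \right)} = 3$ ($E{\left(z,c \right)} = 2 + \frac{1}{3} \cdot 3 = 2 + 1 = 3$)
$P{\left(x,o \right)} = 1 + \frac{x}{4}$ ($P{\left(x,o \right)} = 1 + x \frac{1}{4} = 1 + \frac{x}{4}$)
$D{\left(N,j \right)} = \frac{5}{4} - j$ ($D{\left(N,j \right)} = \left(1 + \frac{1}{4} \cdot 1\right) - j = \left(1 + \frac{1}{4}\right) - j = \frac{5}{4} - j$)
$D{\left(-4,\left(-6 + 2\right) \left(2 - 6\right) \right)} m{\left(-19,34 \right)} = \left(\frac{5}{4} - \left(-6 + 2\right) \left(2 - 6\right)\right) 17 = \left(\frac{5}{4} - \left(-4\right) \left(-4\right)\right) 17 = \left(\frac{5}{4} - 16\right) 17 = \left(- \frac{59}{4}\right) 17 = - \frac{1003}{4}$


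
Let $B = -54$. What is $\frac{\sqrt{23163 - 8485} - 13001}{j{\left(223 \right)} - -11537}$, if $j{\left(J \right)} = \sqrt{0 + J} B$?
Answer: $- \frac{149992537}{132452101} - \frac{702054 \sqrt{223}}{132452101} + \frac{54 \sqrt{3273194}}{132452101} + \frac{11537 \sqrt{14678}}{132452101} \approx -1.2003$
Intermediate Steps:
$j{\left(J \right)} = - 54 \sqrt{J}$ ($j{\left(J \right)} = \sqrt{0 + J} \left(-54\right) = \sqrt{J} \left(-54\right) = - 54 \sqrt{J}$)
$\frac{\sqrt{23163 - 8485} - 13001}{j{\left(223 \right)} - -11537} = \frac{\sqrt{23163 - 8485} - 13001}{- 54 \sqrt{223} - -11537} = \frac{\sqrt{14678} - 13001}{- 54 \sqrt{223} + \left(-18 + 11555\right)} = \frac{-13001 + \sqrt{14678}}{- 54 \sqrt{223} + 11537} = \frac{-13001 + \sqrt{14678}}{11537 - 54 \sqrt{223}}$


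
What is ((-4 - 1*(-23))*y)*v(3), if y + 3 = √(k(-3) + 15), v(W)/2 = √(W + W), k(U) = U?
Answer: -114*√6 + 228*√2 ≈ 43.199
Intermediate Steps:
v(W) = 2*√2*√W (v(W) = 2*√(W + W) = 2*√(2*W) = 2*(√2*√W) = 2*√2*√W)
y = -3 + 2*√3 (y = -3 + √(-3 + 15) = -3 + √12 = -3 + 2*√3 ≈ 0.46410)
((-4 - 1*(-23))*y)*v(3) = ((-4 - 1*(-23))*(-3 + 2*√3))*(2*√2*√3) = ((-4 + 23)*(-3 + 2*√3))*(2*√6) = (19*(-3 + 2*√3))*(2*√6) = (-57 + 38*√3)*(2*√6) = 2*√6*(-57 + 38*√3)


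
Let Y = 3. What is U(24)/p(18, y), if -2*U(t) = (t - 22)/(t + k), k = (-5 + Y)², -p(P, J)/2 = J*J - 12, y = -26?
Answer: 1/37184 ≈ 2.6893e-5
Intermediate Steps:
p(P, J) = 24 - 2*J² (p(P, J) = -2*(J*J - 12) = -2*(J² - 12) = -2*(-12 + J²) = 24 - 2*J²)
k = 4 (k = (-5 + 3)² = (-2)² = 4)
U(t) = -(-22 + t)/(2*(4 + t)) (U(t) = -(t - 22)/(2*(t + 4)) = -(-22 + t)/(2*(4 + t)))
U(24)/p(18, y) = ((22 - 1*24)/(2*(4 + 24)))/(24 - 2*(-26)²) = ((½)*(22 - 24)/28)/(24 - 2*676) = ((½)*(1/28)*(-2))/(24 - 1352) = -1/28/(-1328) = -1/28*(-1/1328) = 1/37184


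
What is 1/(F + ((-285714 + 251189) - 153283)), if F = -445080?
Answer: -1/632888 ≈ -1.5801e-6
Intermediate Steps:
1/(F + ((-285714 + 251189) - 153283)) = 1/(-445080 + ((-285714 + 251189) - 153283)) = 1/(-445080 + (-34525 - 153283)) = 1/(-445080 - 187808) = 1/(-632888) = -1/632888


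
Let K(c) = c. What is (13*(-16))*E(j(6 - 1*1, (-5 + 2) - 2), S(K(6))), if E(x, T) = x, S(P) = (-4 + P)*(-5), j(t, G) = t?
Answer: -1040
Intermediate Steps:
S(P) = 20 - 5*P
(13*(-16))*E(j(6 - 1*1, (-5 + 2) - 2), S(K(6))) = (13*(-16))*(6 - 1*1) = -208*(6 - 1) = -208*5 = -1040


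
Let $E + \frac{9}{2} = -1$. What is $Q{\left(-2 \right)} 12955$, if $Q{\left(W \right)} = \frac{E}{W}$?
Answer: $\frac{142505}{4} \approx 35626.0$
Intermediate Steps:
$E = - \frac{11}{2}$ ($E = - \frac{9}{2} - 1 = - \frac{11}{2} \approx -5.5$)
$Q{\left(W \right)} = - \frac{11}{2 W}$
$Q{\left(-2 \right)} 12955 = - \frac{11}{2 \left(-2\right)} 12955 = \left(- \frac{11}{2}\right) \left(- \frac{1}{2}\right) 12955 = \frac{11}{4} \cdot 12955 = \frac{142505}{4}$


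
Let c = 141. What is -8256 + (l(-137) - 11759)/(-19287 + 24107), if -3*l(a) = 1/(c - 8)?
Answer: -7941232961/961590 ≈ -8258.4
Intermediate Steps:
l(a) = -1/399 (l(a) = -1/(3*(141 - 8)) = -1/3/133 = -1/3*1/133 = -1/399)
-8256 + (l(-137) - 11759)/(-19287 + 24107) = -8256 + (-1/399 - 11759)/(-19287 + 24107) = -8256 - 4691842/399/4820 = -8256 - 4691842/399*1/4820 = -8256 - 2345921/961590 = -7941232961/961590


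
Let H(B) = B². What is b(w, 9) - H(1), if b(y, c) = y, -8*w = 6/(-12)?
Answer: -15/16 ≈ -0.93750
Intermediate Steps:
w = 1/16 (w = -3/(4*(-12)) = -3*(-1)/(4*12) = -⅛*(-½) = 1/16 ≈ 0.062500)
b(w, 9) - H(1) = 1/16 - 1*1² = 1/16 - 1*1 = 1/16 - 1 = -15/16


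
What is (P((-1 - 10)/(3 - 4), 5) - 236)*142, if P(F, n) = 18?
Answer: -30956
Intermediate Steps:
(P((-1 - 10)/(3 - 4), 5) - 236)*142 = (18 - 236)*142 = -218*142 = -30956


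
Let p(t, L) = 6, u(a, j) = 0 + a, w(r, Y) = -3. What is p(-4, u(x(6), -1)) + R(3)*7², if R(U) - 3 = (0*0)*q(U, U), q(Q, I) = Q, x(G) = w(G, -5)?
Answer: 153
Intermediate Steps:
x(G) = -3
u(a, j) = a
R(U) = 3 (R(U) = 3 + (0*0)*U = 3 + 0*U = 3 + 0 = 3)
p(-4, u(x(6), -1)) + R(3)*7² = 6 + 3*7² = 6 + 3*49 = 6 + 147 = 153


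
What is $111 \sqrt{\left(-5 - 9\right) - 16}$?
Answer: $111 i \sqrt{30} \approx 607.97 i$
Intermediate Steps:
$111 \sqrt{\left(-5 - 9\right) - 16} = 111 \sqrt{-14 - 16} = 111 \sqrt{-30} = 111 i \sqrt{30}$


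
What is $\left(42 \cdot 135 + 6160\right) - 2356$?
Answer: $9474$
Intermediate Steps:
$\left(42 \cdot 135 + 6160\right) - 2356 = \left(5670 + 6160\right) - 2356 = 11830 - 2356 = 9474$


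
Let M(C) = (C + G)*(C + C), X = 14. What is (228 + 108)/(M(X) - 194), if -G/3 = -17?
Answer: 56/271 ≈ 0.20664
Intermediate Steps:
G = 51 (G = -3*(-17) = 51)
M(C) = 2*C*(51 + C) (M(C) = (C + 51)*(C + C) = (51 + C)*(2*C) = 2*C*(51 + C))
(228 + 108)/(M(X) - 194) = (228 + 108)/(2*14*(51 + 14) - 194) = 336/(2*14*65 - 194) = 336/(1820 - 194) = 336/1626 = 336*(1/1626) = 56/271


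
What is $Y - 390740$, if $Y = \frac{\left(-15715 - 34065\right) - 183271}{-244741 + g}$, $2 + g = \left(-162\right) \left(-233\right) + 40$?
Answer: $- \frac{80866145129}{206957} \approx -3.9074 \cdot 10^{5}$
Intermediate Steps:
$g = 37784$ ($g = -2 + \left(\left(-162\right) \left(-233\right) + 40\right) = -2 + \left(37746 + 40\right) = -2 + 37786 = 37784$)
$Y = \frac{233051}{206957}$ ($Y = \frac{\left(-15715 - 34065\right) - 183271}{-244741 + 37784} = \frac{\left(-15715 - 34065\right) - 183271}{-206957} = \left(-49780 - 183271\right) \left(- \frac{1}{206957}\right) = \left(-233051\right) \left(- \frac{1}{206957}\right) = \frac{233051}{206957} \approx 1.1261$)
$Y - 390740 = \frac{233051}{206957} - 390740 = - \frac{80866145129}{206957}$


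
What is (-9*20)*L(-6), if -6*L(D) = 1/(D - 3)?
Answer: -10/3 ≈ -3.3333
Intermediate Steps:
L(D) = -1/(6*(-3 + D)) (L(D) = -1/(6*(D - 3)) = -1/(6*(-3 + D)))
(-9*20)*L(-6) = (-9*20)*(-1/(-18 + 6*(-6))) = -(-180)/(-18 - 36) = -(-180)/(-54) = -(-180)*(-1)/54 = -180*1/54 = -10/3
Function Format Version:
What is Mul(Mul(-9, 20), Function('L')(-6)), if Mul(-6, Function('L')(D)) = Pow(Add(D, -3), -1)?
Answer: Rational(-10, 3) ≈ -3.3333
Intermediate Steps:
Function('L')(D) = Mul(Rational(-1, 6), Pow(Add(-3, D), -1)) (Function('L')(D) = Mul(Rational(-1, 6), Pow(Add(D, -3), -1)) = Mul(Rational(-1, 6), Pow(Add(-3, D), -1)))
Mul(Mul(-9, 20), Function('L')(-6)) = Mul(Mul(-9, 20), Mul(-1, Pow(Add(-18, Mul(6, -6)), -1))) = Mul(-180, Mul(-1, Pow(Add(-18, -36), -1))) = Mul(-180, Mul(-1, Pow(-54, -1))) = Mul(-180, Mul(-1, Rational(-1, 54))) = Mul(-180, Rational(1, 54)) = Rational(-10, 3)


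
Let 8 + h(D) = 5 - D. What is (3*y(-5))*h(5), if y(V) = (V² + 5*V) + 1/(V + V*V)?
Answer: -6/5 ≈ -1.2000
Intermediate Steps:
h(D) = -3 - D (h(D) = -8 + (5 - D) = -3 - D)
y(V) = V² + 1/(V + V²) + 5*V (y(V) = (V² + 5*V) + 1/(V + V²) = V² + 1/(V + V²) + 5*V)
(3*y(-5))*h(5) = (3*((1 + (-5)⁴ + 5*(-5)² + 6*(-5)³)/((-5)*(1 - 5))))*(-3 - 1*5) = (3*(-⅕*(1 + 625 + 5*25 + 6*(-125))/(-4)))*(-3 - 5) = (3*(-⅕*(-¼)*(1 + 625 + 125 - 750)))*(-8) = (3*(-⅕*(-¼)*1))*(-8) = (3*(1/20))*(-8) = (3/20)*(-8) = -6/5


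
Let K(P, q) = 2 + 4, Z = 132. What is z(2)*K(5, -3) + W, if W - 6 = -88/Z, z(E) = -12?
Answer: -200/3 ≈ -66.667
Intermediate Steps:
K(P, q) = 6
W = 16/3 (W = 6 - 88/132 = 6 - 88*1/132 = 6 - ⅔ = 16/3 ≈ 5.3333)
z(2)*K(5, -3) + W = -12*6 + 16/3 = -72 + 16/3 = -200/3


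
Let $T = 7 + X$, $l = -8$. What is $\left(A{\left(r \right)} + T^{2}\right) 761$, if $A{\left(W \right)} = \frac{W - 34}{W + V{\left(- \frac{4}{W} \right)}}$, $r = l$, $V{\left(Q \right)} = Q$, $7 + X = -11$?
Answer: $\frac{481713}{5} \approx 96343.0$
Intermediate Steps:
$X = -18$ ($X = -7 - 11 = -18$)
$T = -11$ ($T = 7 - 18 = -11$)
$r = -8$
$A{\left(W \right)} = \frac{-34 + W}{W - \frac{4}{W}}$ ($A{\left(W \right)} = \frac{W - 34}{W - \frac{4}{W}} = \frac{-34 + W}{W - \frac{4}{W}}$)
$\left(A{\left(r \right)} + T^{2}\right) 761 = \left(- \frac{8 \left(-34 - 8\right)}{-4 + \left(-8\right)^{2}} + \left(-11\right)^{2}\right) 761 = \left(\left(-8\right) \frac{1}{-4 + 64} \left(-42\right) + 121\right) 761 = \left(\left(-8\right) \frac{1}{60} \left(-42\right) + 121\right) 761 = \left(\frac{28}{5} + 121\right) 761 = \frac{633}{5} \cdot 761 = \frac{481713}{5}$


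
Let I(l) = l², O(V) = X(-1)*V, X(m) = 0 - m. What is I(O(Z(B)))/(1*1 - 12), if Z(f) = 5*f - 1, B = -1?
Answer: -36/11 ≈ -3.2727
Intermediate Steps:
X(m) = -m
Z(f) = -1 + 5*f
O(V) = V (O(V) = (-1*(-1))*V = 1*V = V)
I(O(Z(B)))/(1*1 - 12) = (-1 + 5*(-1))²/(1*1 - 12) = (-1 - 5)²/(1 - 12) = (-6)²/(-11) = -1/11*36 = -36/11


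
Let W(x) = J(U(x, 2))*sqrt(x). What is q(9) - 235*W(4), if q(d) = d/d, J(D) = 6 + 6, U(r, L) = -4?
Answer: -5639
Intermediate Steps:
J(D) = 12
q(d) = 1
W(x) = 12*sqrt(x)
q(9) - 235*W(4) = 1 - 2820*sqrt(4) = 1 - 2820*2 = 1 - 235*24 = 1 - 5640 = -5639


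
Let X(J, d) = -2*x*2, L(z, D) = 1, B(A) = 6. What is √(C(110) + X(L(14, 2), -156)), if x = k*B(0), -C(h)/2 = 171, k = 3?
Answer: 3*I*√46 ≈ 20.347*I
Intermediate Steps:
C(h) = -342 (C(h) = -2*171 = -342)
x = 18 (x = 3*6 = 18)
X(J, d) = -72 (X(J, d) = -2*18*2 = -36*2 = -72)
√(C(110) + X(L(14, 2), -156)) = √(-342 - 72) = √(-414) = 3*I*√46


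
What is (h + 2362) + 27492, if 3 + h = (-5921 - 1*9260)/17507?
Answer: 522586276/17507 ≈ 29850.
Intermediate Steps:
h = -67702/17507 (h = -3 + (-5921 - 1*9260)/17507 = -3 + (-5921 - 9260)*(1/17507) = -3 - 15181*1/17507 = -3 - 15181/17507 = -67702/17507 ≈ -3.8671)
(h + 2362) + 27492 = (-67702/17507 + 2362) + 27492 = 41283832/17507 + 27492 = 522586276/17507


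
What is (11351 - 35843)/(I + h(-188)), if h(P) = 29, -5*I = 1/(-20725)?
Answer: -1268991750/1502563 ≈ -844.55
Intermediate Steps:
I = 1/103625 (I = -⅕/(-20725) = -⅕*(-1/20725) = 1/103625 ≈ 9.6502e-6)
(11351 - 35843)/(I + h(-188)) = (11351 - 35843)/(1/103625 + 29) = -24492/3005126/103625 = -24492*103625/3005126 = -1268991750/1502563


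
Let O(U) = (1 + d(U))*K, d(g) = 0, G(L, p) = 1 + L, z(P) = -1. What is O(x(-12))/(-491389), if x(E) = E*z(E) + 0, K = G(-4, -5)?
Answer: 3/491389 ≈ 6.1051e-6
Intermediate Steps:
K = -3 (K = 1 - 4 = -3)
x(E) = -E (x(E) = E*(-1) + 0 = -E + 0 = -E)
O(U) = -3 (O(U) = (1 + 0)*(-3) = 1*(-3) = -3)
O(x(-12))/(-491389) = -3/(-491389) = -3*(-1/491389) = 3/491389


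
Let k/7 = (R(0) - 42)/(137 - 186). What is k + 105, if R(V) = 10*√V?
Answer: 111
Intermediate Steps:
k = 6 (k = 7*((10*√0 - 42)/(137 - 186)) = 7*((10*0 - 42)/(-49)) = 7*((0 - 42)*(-1/49)) = 7*(-42*(-1/49)) = 7*(6/7) = 6)
k + 105 = 6 + 105 = 111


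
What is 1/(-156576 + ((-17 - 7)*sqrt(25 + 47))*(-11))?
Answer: -1631/255323184 - 11*sqrt(2)/170215456 ≈ -6.4794e-6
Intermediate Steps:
1/(-156576 + ((-17 - 7)*sqrt(25 + 47))*(-11)) = 1/(-156576 - 144*sqrt(2)*(-11)) = 1/(-156576 + 1584*sqrt(2))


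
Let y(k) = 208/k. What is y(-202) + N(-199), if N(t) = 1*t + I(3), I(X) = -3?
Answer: -20506/101 ≈ -203.03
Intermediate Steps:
N(t) = -3 + t (N(t) = 1*t - 3 = t - 3 = -3 + t)
y(-202) + N(-199) = 208/(-202) + (-3 - 199) = 208*(-1/202) - 202 = -104/101 - 202 = -20506/101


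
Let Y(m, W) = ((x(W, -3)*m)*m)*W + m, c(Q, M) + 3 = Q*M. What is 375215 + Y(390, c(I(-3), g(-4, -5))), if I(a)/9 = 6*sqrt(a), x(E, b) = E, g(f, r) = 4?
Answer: -21287388295 - 197121600*I*sqrt(3) ≈ -2.1287e+10 - 3.4142e+8*I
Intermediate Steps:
I(a) = 54*sqrt(a) (I(a) = 9*(6*sqrt(a)) = 54*sqrt(a))
c(Q, M) = -3 + M*Q (c(Q, M) = -3 + Q*M = -3 + M*Q)
Y(m, W) = m + W**2*m**2 (Y(m, W) = ((W*m)*m)*W + m = (W*m**2)*W + m = W**2*m**2 + m = m + W**2*m**2)
375215 + Y(390, c(I(-3), g(-4, -5))) = 375215 + 390*(1 + 390*(-3 + 4*(54*sqrt(-3)))**2) = 375215 + 390*(1 + 390*(-3 + 4*(54*(I*sqrt(3))))**2) = 375215 + 390*(1 + 390*(-3 + 4*(54*I*sqrt(3)))**2) = 375215 + 390*(1 + 390*(-3 + 216*I*sqrt(3))**2) = 375215 + (390 + 152100*(-3 + 216*I*sqrt(3))**2) = 375605 + 152100*(-3 + 216*I*sqrt(3))**2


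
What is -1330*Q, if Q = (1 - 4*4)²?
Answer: -299250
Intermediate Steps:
Q = 225 (Q = (1 - 16)² = (-15)² = 225)
-1330*Q = -1330*225 = -299250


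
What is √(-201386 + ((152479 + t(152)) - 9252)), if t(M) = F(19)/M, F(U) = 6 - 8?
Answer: I*√83981615/38 ≈ 241.16*I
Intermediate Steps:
F(U) = -2
t(M) = -2/M
√(-201386 + ((152479 + t(152)) - 9252)) = √(-201386 + ((152479 - 2/152) - 9252)) = √(-201386 + ((152479 - 2*1/152) - 9252)) = √(-201386 + ((152479 - 1/76) - 9252)) = √(-201386 + (11588403/76 - 9252)) = √(-201386 + 10885251/76) = √(-4420085/76) = I*√83981615/38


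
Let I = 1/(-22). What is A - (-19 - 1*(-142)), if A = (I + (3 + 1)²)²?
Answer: 63669/484 ≈ 131.55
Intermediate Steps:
I = -1/22 ≈ -0.045455
A = 123201/484 (A = (-1/22 + (3 + 1)²)² = (-1/22 + 4²)² = (-1/22 + 16)² = (351/22)² = 123201/484 ≈ 254.55)
A - (-19 - 1*(-142)) = 123201/484 - (-19 - 1*(-142)) = 123201/484 - (-19 + 142) = 123201/484 - 1*123 = 123201/484 - 123 = 63669/484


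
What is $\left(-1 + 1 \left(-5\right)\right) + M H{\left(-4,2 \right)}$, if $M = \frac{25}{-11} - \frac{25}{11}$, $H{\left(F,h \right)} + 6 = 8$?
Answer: $- \frac{166}{11} \approx -15.091$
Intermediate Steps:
$H{\left(F,h \right)} = 2$ ($H{\left(F,h \right)} = -6 + 8 = 2$)
$M = - \frac{50}{11}$ ($M = 25 \left(- \frac{1}{11}\right) - \frac{25}{11} = - \frac{25}{11} - \frac{25}{11} = - \frac{50}{11} \approx -4.5455$)
$\left(-1 + 1 \left(-5\right)\right) + M H{\left(-4,2 \right)} = \left(-1 + 1 \left(-5\right)\right) - \frac{100}{11} = \left(-1 - 5\right) - \frac{100}{11} = -6 - \frac{100}{11} = - \frac{166}{11}$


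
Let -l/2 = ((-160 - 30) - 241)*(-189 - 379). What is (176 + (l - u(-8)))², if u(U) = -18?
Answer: 239533894084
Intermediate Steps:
l = -489616 (l = -2*((-160 - 30) - 241)*(-189 - 379) = -2*(-190 - 241)*(-568) = -(-862)*(-568) = -2*244808 = -489616)
(176 + (l - u(-8)))² = (176 + (-489616 - 1*(-18)))² = (176 + (-489616 + 18))² = (176 - 489598)² = (-489422)² = 239533894084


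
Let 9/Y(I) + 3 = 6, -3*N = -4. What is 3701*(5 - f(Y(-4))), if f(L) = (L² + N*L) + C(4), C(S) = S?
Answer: -44412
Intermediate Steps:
N = 4/3 (N = -⅓*(-4) = 4/3 ≈ 1.3333)
Y(I) = 3 (Y(I) = 9/(-3 + 6) = 9/3 = 9*(⅓) = 3)
f(L) = 4 + L² + 4*L/3 (f(L) = (L² + 4*L/3) + 4 = 4 + L² + 4*L/3)
3701*(5 - f(Y(-4))) = 3701*(5 - (4 + 3² + (4/3)*3)) = 3701*(5 - (4 + 9 + 4)) = 3701*(5 - 1*17) = 3701*(5 - 17) = 3701*(-12) = -44412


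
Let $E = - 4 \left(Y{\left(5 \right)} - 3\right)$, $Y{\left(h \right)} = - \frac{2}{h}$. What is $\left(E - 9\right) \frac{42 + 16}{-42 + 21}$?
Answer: $- \frac{1334}{105} \approx -12.705$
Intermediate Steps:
$E = \frac{68}{5}$ ($E = - 4 \left(- \frac{2}{5} - 3\right) = \left(-4\right) \left(- \frac{17}{5}\right) = \frac{68}{5} \approx 13.6$)
$\left(E - 9\right) \frac{42 + 16}{-42 + 21} = \left(\frac{68}{5} - 9\right) \frac{42 + 16}{-42 + 21} = \frac{23 \frac{58}{-21}}{5} = \frac{23 \cdot 58 \left(- \frac{1}{21}\right)}{5} = \frac{23}{5} \left(- \frac{58}{21}\right) = - \frac{1334}{105}$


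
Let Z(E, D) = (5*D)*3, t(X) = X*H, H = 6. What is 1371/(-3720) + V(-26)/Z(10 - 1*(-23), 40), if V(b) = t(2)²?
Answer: -797/6200 ≈ -0.12855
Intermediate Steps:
t(X) = 6*X (t(X) = X*6 = 6*X)
V(b) = 144 (V(b) = (6*2)² = 12² = 144)
Z(E, D) = 15*D
1371/(-3720) + V(-26)/Z(10 - 1*(-23), 40) = 1371/(-3720) + 144/((15*40)) = 1371*(-1/3720) + 144/600 = -457/1240 + 144*(1/600) = -457/1240 + 6/25 = -797/6200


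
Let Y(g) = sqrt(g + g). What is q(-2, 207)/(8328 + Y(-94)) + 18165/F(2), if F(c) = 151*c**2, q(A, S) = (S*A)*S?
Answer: 207194265051/10472721572 + 42849*I*sqrt(47)/17338943 ≈ 19.784 + 0.016942*I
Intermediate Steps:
Y(g) = sqrt(2)*sqrt(g) (Y(g) = sqrt(2*g) = sqrt(2)*sqrt(g))
q(A, S) = A*S**2 (q(A, S) = (A*S)*S = A*S**2)
q(-2, 207)/(8328 + Y(-94)) + 18165/F(2) = (-2*207**2)/(8328 + sqrt(2)*sqrt(-94)) + 18165/((151*2**2)) = (-2*42849)/(8328 + sqrt(2)*(I*sqrt(94))) + 18165/((151*4)) = -85698/(8328 + 2*I*sqrt(47)) + 18165/604 = 18165/604 - 85698/(8328 + 2*I*sqrt(47))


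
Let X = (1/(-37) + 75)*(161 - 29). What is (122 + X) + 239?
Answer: 379525/37 ≈ 10257.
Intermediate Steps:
X = 366168/37 (X = (1*(-1/37) + 75)*132 = (-1/37 + 75)*132 = (2774/37)*132 = 366168/37 ≈ 9896.4)
(122 + X) + 239 = (122 + 366168/37) + 239 = 370682/37 + 239 = 379525/37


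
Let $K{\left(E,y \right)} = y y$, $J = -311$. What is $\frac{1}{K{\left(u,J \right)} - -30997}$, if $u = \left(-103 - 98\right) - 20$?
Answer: $\frac{1}{127718} \approx 7.8297 \cdot 10^{-6}$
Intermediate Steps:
$u = -221$ ($u = -201 - 20 = -221$)
$K{\left(E,y \right)} = y^{2}$
$\frac{1}{K{\left(u,J \right)} - -30997} = \frac{1}{\left(-311\right)^{2} - -30997} = \frac{1}{96721 + 30997} = \frac{1}{127718}$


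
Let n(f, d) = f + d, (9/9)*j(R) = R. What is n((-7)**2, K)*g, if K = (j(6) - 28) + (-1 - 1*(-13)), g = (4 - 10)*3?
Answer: -702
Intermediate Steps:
j(R) = R
g = -18 (g = -6*3 = -18)
K = -10 (K = (6 - 28) + (-1 - 1*(-13)) = -22 + (-1 + 13) = -22 + 12 = -10)
n(f, d) = d + f
n((-7)**2, K)*g = (-10 + (-7)**2)*(-18) = (-10 + 49)*(-18) = 39*(-18) = -702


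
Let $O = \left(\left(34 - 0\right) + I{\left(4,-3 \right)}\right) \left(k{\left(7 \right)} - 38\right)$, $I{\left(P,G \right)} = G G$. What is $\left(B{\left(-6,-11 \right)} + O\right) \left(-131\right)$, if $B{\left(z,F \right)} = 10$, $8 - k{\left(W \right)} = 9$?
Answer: $218377$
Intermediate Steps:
$k{\left(W \right)} = -1$ ($k{\left(W \right)} = 8 - 9 = -1$)
$I{\left(P,G \right)} = G^{2}$
$O = -1677$ ($O = \left(\left(34 - 0\right) + \left(-3\right)^{2}\right) \left(-1 - 38\right) = \left(\left(34 + 0\right) + 9\right) \left(-39\right) = \left(34 + 9\right) \left(-39\right) = 43 \left(-39\right) = -1677$)
$\left(B{\left(-6,-11 \right)} + O\right) \left(-131\right) = \left(10 - 1677\right) \left(-131\right) = \left(-1667\right) \left(-131\right) = 218377$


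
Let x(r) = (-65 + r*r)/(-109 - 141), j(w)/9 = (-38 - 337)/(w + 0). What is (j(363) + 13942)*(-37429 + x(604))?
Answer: -16389903439857/30250 ≈ -5.4181e+8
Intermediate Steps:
j(w) = -3375/w (j(w) = 9*((-38 - 337)/(w + 0)) = 9*(-375/w) = -3375/w)
x(r) = 13/50 - r²/250 (x(r) = (-65 + r²)/(-250) = (-65 + r²)*(-1/250) = 13/50 - r²/250)
(j(363) + 13942)*(-37429 + x(604)) = (-3375/363 + 13942)*(-37429 + (13/50 - 1/250*604²)) = (-3375*1/363 + 13942)*(-37429 + (13/50 - 1/250*364816)) = (-1125/121 + 13942)*(-37429 + (13/50 - 182408/125)) = 1685857*(-37429 - 364751/250)/121 = (1685857/121)*(-9722001/250) = -16389903439857/30250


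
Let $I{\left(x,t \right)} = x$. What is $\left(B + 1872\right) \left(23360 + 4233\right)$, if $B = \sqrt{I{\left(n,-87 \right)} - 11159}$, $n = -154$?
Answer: $51654096 + 82779 i \sqrt{1257} \approx 5.1654 \cdot 10^{7} + 2.9349 \cdot 10^{6} i$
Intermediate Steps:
$B = 3 i \sqrt{1257}$ ($B = \sqrt{-154 - 11159} = \sqrt{-11313} = 3 i \sqrt{1257} \approx 106.36 i$)
$\left(B + 1872\right) \left(23360 + 4233\right) = \left(3 i \sqrt{1257} + 1872\right) \left(23360 + 4233\right) = \left(1872 + 3 i \sqrt{1257}\right) 27593 = 51654096 + 82779 i \sqrt{1257}$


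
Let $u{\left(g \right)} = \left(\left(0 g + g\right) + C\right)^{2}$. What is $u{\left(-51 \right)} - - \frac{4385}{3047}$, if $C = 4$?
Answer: $\frac{6735208}{3047} \approx 2210.4$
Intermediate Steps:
$u{\left(g \right)} = \left(4 + g\right)^{2}$ ($u{\left(g \right)} = \left(\left(0 g + g\right) + 4\right)^{2} = \left(\left(0 + g\right) + 4\right)^{2} = \left(g + 4\right)^{2} = \left(4 + g\right)^{2}$)
$u{\left(-51 \right)} - - \frac{4385}{3047} = \left(4 - 51\right)^{2} - - \frac{4385}{3047} = \left(-47\right)^{2} - \left(-4385\right) \frac{1}{3047} = 2209 - - \frac{4385}{3047} = 2209 + \frac{4385}{3047} = \frac{6735208}{3047}$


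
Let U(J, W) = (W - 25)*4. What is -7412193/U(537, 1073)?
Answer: -7412193/4192 ≈ -1768.2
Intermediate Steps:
U(J, W) = -100 + 4*W (U(J, W) = (-25 + W)*4 = -100 + 4*W)
-7412193/U(537, 1073) = -7412193/(-100 + 4*1073) = -7412193/(-100 + 4292) = -7412193/4192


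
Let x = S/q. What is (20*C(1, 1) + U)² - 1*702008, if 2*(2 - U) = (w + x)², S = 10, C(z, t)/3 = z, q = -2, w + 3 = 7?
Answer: -2792903/4 ≈ -6.9823e+5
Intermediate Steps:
w = 4 (w = -3 + 7 = 4)
C(z, t) = 3*z
x = -5 (x = 10/(-2) = 10*(-½) = -5)
U = 3/2 (U = 2 - (4 - 5)²/2 = 2 - ½*(-1)² = 2 - ½*1 = 2 - ½ = 3/2 ≈ 1.5000)
(20*C(1, 1) + U)² - 1*702008 = (20*(3*1) + 3/2)² - 1*702008 = (20*3 + 3/2)² - 702008 = (60 + 3/2)² - 702008 = (123/2)² - 702008 = 15129/4 - 702008 = -2792903/4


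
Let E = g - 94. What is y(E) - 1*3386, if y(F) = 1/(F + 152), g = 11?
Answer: -233633/69 ≈ -3386.0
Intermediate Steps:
E = -83 (E = 11 - 94 = -83)
y(F) = 1/(152 + F)
y(E) - 1*3386 = 1/(152 - 83) - 1*3386 = 1/69 - 3386 = -233633/69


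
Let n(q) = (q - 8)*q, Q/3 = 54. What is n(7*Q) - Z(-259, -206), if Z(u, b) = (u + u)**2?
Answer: 1008560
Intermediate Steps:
Q = 162 (Q = 3*54 = 162)
Z(u, b) = 4*u**2 (Z(u, b) = (2*u)**2 = 4*u**2)
n(q) = q*(-8 + q) (n(q) = (-8 + q)*q = q*(-8 + q))
n(7*Q) - Z(-259, -206) = (7*162)*(-8 + 7*162) - 4*(-259)**2 = 1134*(-8 + 1134) - 4*67081 = 1134*1126 - 1*268324 = 1276884 - 268324 = 1008560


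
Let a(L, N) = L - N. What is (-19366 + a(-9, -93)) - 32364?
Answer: -51646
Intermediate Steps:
(-19366 + a(-9, -93)) - 32364 = (-19366 + (-9 - 1*(-93))) - 32364 = (-19366 + (-9 + 93)) - 32364 = (-19366 + 84) - 32364 = -19282 - 32364 = -51646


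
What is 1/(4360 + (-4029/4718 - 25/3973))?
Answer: 18744614/81710391873 ≈ 0.00022940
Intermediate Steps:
1/(4360 + (-4029/4718 - 25/3973)) = 1/(4360 - 16125167/18744614) = 1/(81710391873/18744614) = 18744614/81710391873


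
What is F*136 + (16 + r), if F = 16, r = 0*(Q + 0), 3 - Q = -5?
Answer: 2192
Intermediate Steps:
Q = 8 (Q = 3 - 1*(-5) = 3 + 5 = 8)
r = 0 (r = 0*(8 + 0) = 0*8 = 0)
F*136 + (16 + r) = 16*136 + (16 + 0) = 2176 + 16 = 2192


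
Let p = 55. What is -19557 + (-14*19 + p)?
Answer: -19768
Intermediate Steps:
-19557 + (-14*19 + p) = -19557 + (-14*19 + 55) = -19557 + (-266 + 55) = -19557 - 211 = -19768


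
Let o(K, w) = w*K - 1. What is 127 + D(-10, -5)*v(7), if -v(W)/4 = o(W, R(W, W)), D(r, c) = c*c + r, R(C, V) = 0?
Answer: 187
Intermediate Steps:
D(r, c) = r + c**2 (D(r, c) = c**2 + r = r + c**2)
o(K, w) = -1 + K*w (o(K, w) = K*w - 1 = -1 + K*w)
v(W) = 4 (v(W) = -4*(-1 + W*0) = -4*(-1 + 0) = -4*(-1) = 4)
127 + D(-10, -5)*v(7) = 127 + (-10 + (-5)**2)*4 = 127 + (-10 + 25)*4 = 127 + 15*4 = 127 + 60 = 187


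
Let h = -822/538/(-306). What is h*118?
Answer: 8083/13719 ≈ 0.58918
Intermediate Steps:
h = 137/27438 (h = -822*1/538*(-1/306) = -411/269*(-1/306) = 137/27438 ≈ 0.0049931)
h*118 = (137/27438)*118 = 8083/13719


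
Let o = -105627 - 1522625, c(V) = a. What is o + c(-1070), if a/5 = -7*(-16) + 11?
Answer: -1627637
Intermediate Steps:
a = 615 (a = 5*(-7*(-16) + 11) = 5*(112 + 11) = 5*123 = 615)
c(V) = 615
o = -1628252
o + c(-1070) = -1628252 + 615 = -1627637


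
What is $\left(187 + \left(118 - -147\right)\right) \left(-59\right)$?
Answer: $-26668$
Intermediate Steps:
$\left(187 + \left(118 - -147\right)\right) \left(-59\right) = \left(187 + \left(118 + 147\right)\right) \left(-59\right) = \left(187 + 265\right) \left(-59\right) = 452 \left(-59\right) = -26668$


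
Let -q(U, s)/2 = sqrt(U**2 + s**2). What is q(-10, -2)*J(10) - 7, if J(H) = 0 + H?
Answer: -7 - 40*sqrt(26) ≈ -210.96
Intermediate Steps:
J(H) = H
q(U, s) = -2*sqrt(U**2 + s**2)
q(-10, -2)*J(10) - 7 = -2*sqrt((-10)**2 + (-2)**2)*10 - 7 = -2*sqrt(100 + 4)*10 - 7 = -4*sqrt(26)*10 - 7 = -40*sqrt(26) - 7 = -7 - 40*sqrt(26)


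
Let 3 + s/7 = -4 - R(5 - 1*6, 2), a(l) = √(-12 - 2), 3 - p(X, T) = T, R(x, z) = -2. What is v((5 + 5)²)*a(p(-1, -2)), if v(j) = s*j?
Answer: -3500*I*√14 ≈ -13096.0*I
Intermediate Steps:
p(X, T) = 3 - T
a(l) = I*√14 (a(l) = √(-14) = I*√14)
s = -35 (s = -21 + 7*(-4 - 1*(-2)) = -21 + 7*(-4 + 2) = -21 + 7*(-2) = -21 - 14 = -35)
v(j) = -35*j
v((5 + 5)²)*a(p(-1, -2)) = (-35*(5 + 5)²)*(I*√14) = (-35*10²)*(I*√14) = (-35*100)*(I*√14) = -3500*I*√14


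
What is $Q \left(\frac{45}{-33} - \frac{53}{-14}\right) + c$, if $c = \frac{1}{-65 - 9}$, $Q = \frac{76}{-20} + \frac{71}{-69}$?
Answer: $- \frac{3288433}{280830} \approx -11.71$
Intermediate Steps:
$Q = - \frac{1666}{345}$ ($Q = 76 \left(- \frac{1}{20}\right) + 71 \left(- \frac{1}{69}\right) = - \frac{19}{5} - \frac{71}{69} = - \frac{1666}{345} \approx -4.829$)
$c = - \frac{1}{74}$ ($c = \frac{1}{-74} = - \frac{1}{74} \approx -0.013514$)
$Q \left(\frac{45}{-33} - \frac{53}{-14}\right) + c = - \frac{1666 \left(\frac{45}{-33} - \frac{53}{-14}\right)}{345} - \frac{1}{74} = - \frac{1666 \left(45 \left(- \frac{1}{33}\right) - - \frac{53}{14}\right)}{345} - \frac{1}{74} = - \frac{1666 \left(- \frac{15}{11} + \frac{53}{14}\right)}{345} - \frac{1}{74} = \left(- \frac{1666}{345}\right) \frac{373}{154} - \frac{1}{74} = - \frac{44387}{3795} - \frac{1}{74} = - \frac{3288433}{280830}$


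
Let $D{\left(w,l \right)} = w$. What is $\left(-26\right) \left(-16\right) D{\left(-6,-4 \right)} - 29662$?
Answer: $-32158$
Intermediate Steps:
$\left(-26\right) \left(-16\right) D{\left(-6,-4 \right)} - 29662 = \left(-26\right) \left(-16\right) \left(-6\right) - 29662 = 416 \left(-6\right) - 29662 = -2496 - 29662 = -32158$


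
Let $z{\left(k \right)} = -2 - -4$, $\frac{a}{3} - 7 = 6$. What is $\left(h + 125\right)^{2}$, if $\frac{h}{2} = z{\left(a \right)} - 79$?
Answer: $841$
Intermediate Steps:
$a = 39$ ($a = 21 + 3 \cdot 6 = 21 + 18 = 39$)
$z{\left(k \right)} = 2$ ($z{\left(k \right)} = -2 + 4 = 2$)
$h = -154$ ($h = 2 \left(2 - 79\right) = 2 \left(-77\right) = -154$)
$\left(h + 125\right)^{2} = \left(-154 + 125\right)^{2} = \left(-29\right)^{2} = 841$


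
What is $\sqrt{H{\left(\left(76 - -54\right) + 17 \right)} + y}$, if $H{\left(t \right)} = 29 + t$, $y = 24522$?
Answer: $\sqrt{24698} \approx 157.16$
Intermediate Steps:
$\sqrt{H{\left(\left(76 - -54\right) + 17 \right)} + y} = \sqrt{\left(29 + \left(\left(76 - -54\right) + 17\right)\right) + 24522} = \sqrt{\left(29 + \left(\left(76 + 54\right) + 17\right)\right) + 24522} = \sqrt{\left(29 + \left(130 + 17\right)\right) + 24522} = \sqrt{\left(29 + 147\right) + 24522} = \sqrt{176 + 24522} = \sqrt{24698}$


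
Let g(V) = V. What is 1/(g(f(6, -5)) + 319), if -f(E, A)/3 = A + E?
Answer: 1/316 ≈ 0.0031646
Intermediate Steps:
f(E, A) = -3*A - 3*E (f(E, A) = -3*(A + E) = -3*A - 3*E)
1/(g(f(6, -5)) + 319) = 1/((-3*(-5) - 3*6) + 319) = 1/((15 - 18) + 319) = 1/(-3 + 319) = 1/316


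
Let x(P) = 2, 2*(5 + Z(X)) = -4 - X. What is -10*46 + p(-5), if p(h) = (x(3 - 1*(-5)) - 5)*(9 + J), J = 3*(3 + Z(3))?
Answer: -875/2 ≈ -437.50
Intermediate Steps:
Z(X) = -7 - X/2 (Z(X) = -5 + (-4 - X)/2 = -5 + (-2 - X/2) = -7 - X/2)
J = -33/2 (J = 3*(3 + (-7 - ½*3)) = 3*(3 + (-7 - 3/2)) = 3*(3 - 17/2) = 3*(-11/2) = -33/2 ≈ -16.500)
p(h) = 45/2 (p(h) = (2 - 5)*(9 - 33/2) = -3*(-15/2) = 45/2)
-10*46 + p(-5) = -10*46 + 45/2 = -460 + 45/2 = -875/2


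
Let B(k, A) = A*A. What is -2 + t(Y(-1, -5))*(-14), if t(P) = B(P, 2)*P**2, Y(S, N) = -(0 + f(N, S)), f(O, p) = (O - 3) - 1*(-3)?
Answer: -1402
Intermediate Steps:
B(k, A) = A**2
f(O, p) = O (f(O, p) = (-3 + O) + 3 = O)
Y(S, N) = -N (Y(S, N) = -(0 + N) = -N)
t(P) = 4*P**2 (t(P) = 2**2*P**2 = 4*P**2)
-2 + t(Y(-1, -5))*(-14) = -2 + (4*(-1*(-5))**2)*(-14) = -2 + (4*5**2)*(-14) = -2 + (4*25)*(-14) = -2 + 100*(-14) = -2 - 1400 = -1402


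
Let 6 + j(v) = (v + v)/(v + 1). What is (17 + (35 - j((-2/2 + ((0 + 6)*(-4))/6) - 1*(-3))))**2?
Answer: 2916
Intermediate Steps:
j(v) = -6 + 2*v/(1 + v) (j(v) = -6 + (v + v)/(v + 1) = -6 + (2*v)/(1 + v) = -6 + 2*v/(1 + v))
(17 + (35 - j((-2/2 + ((0 + 6)*(-4))/6) - 1*(-3))))**2 = (17 + (35 - 2*(-3 - 2*((-2/2 + ((0 + 6)*(-4))/6) - 1*(-3)))/(1 + ((-2/2 + ((0 + 6)*(-4))/6) - 1*(-3)))))**2 = (17 + (35 - 2*(-3 - 2*((-2*1/2 + (6*(-4))*(1/6)) + 3))/(1 + ((-2*1/2 + (6*(-4))*(1/6)) + 3))))**2 = (17 + (35 - 2*(-3 - 2*((-1 - 24*1/6) + 3))/(1 + ((-1 - 24*1/6) + 3))))**2 = (17 + (35 - 2*(-3 - 2*((-1 - 4) + 3))/(1 + ((-1 - 4) + 3))))**2 = (17 + (35 - 2*(-3 - 2*(-5 + 3))/(1 + (-5 + 3))))**2 = (17 + (35 - 2*(-3 - 2*(-2))/(1 - 2)))**2 = (17 + (35 - 2*(-3 + 4)/(-1)))**2 = (17 + (35 - 2*(-1)))**2 = (17 + (35 - 1*(-2)))**2 = (17 + (35 + 2))**2 = (17 + 37)**2 = 54**2 = 2916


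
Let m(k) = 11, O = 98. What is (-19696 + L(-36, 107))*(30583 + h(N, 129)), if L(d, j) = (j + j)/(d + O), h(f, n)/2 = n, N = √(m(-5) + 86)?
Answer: -18827474429/31 ≈ -6.0734e+8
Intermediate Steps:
N = √97 (N = √(11 + 86) = √97 ≈ 9.8489)
h(f, n) = 2*n
L(d, j) = 2*j/(98 + d) (L(d, j) = (j + j)/(d + 98) = (2*j)/(98 + d) = 2*j/(98 + d))
(-19696 + L(-36, 107))*(30583 + h(N, 129)) = (-19696 + 2*107/(98 - 36))*(30583 + 2*129) = (-19696 + 2*107/62)*(30583 + 258) = (-19696 + 2*107*(1/62))*30841 = (-19696 + 107/31)*30841 = -610469/31*30841 = -18827474429/31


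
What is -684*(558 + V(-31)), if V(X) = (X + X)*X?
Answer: -1696320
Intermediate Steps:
V(X) = 2*X² (V(X) = (2*X)*X = 2*X²)
-684*(558 + V(-31)) = -684*(558 + 2*(-31)²) = -684*(558 + 2*961) = -684*(558 + 1922) = -684*2480 = -1696320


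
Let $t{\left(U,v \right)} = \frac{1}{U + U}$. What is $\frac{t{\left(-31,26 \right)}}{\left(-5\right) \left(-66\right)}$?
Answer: $- \frac{1}{20460} \approx -4.8876 \cdot 10^{-5}$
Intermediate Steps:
$t{\left(U,v \right)} = \frac{1}{2 U}$
$\frac{t{\left(-31,26 \right)}}{\left(-5\right) \left(-66\right)} = \frac{\frac{1}{2} \frac{1}{-31}}{\left(-5\right) \left(-66\right)} = \frac{\frac{1}{2} \left(- \frac{1}{31}\right)}{330} = \left(- \frac{1}{62}\right) \frac{1}{330} = - \frac{1}{20460}$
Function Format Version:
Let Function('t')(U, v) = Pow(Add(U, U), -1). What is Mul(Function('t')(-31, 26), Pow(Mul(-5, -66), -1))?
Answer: Rational(-1, 20460) ≈ -4.8876e-5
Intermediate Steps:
Function('t')(U, v) = Mul(Rational(1, 2), Pow(U, -1)) (Function('t')(U, v) = Pow(Mul(2, U), -1) = Mul(Rational(1, 2), Pow(U, -1)))
Mul(Function('t')(-31, 26), Pow(Mul(-5, -66), -1)) = Mul(Mul(Rational(1, 2), Pow(-31, -1)), Pow(Mul(-5, -66), -1)) = Mul(Mul(Rational(1, 2), Rational(-1, 31)), Pow(330, -1)) = Mul(Rational(-1, 62), Rational(1, 330)) = Rational(-1, 20460)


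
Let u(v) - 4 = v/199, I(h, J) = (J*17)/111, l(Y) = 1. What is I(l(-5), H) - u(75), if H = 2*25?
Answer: 72469/22089 ≈ 3.2808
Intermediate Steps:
H = 50
I(h, J) = 17*J/111 (I(h, J) = (17*J)*(1/111) = 17*J/111)
u(v) = 4 + v/199
I(l(-5), H) - u(75) = (17/111)*50 - (4 + (1/199)*75) = 850/111 - (4 + 75/199) = 850/111 - 1*871/199 = 850/111 - 871/199 = 72469/22089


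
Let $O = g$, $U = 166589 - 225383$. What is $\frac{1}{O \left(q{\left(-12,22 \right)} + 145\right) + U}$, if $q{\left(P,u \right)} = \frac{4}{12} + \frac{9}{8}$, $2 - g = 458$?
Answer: $- \frac{1}{125579} \approx -7.9631 \cdot 10^{-6}$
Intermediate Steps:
$g = -456$ ($g = 2 - 458 = -456$)
$U = -58794$ ($U = 166589 - 225383 = -58794$)
$q{\left(P,u \right)} = \frac{35}{24}$ ($q{\left(P,u \right)} = 4 \cdot \frac{1}{12} + 9 \cdot \frac{1}{8} = \frac{1}{3} + \frac{9}{8} = \frac{35}{24}$)
$O = -456$
$\frac{1}{O \left(q{\left(-12,22 \right)} + 145\right) + U} = \frac{1}{- 456 \left(\frac{35}{24} + 145\right) - 58794} = \frac{1}{\left(-456\right) \frac{3515}{24} - 58794} = \frac{1}{-66785 - 58794} = \frac{1}{-125579} = - \frac{1}{125579}$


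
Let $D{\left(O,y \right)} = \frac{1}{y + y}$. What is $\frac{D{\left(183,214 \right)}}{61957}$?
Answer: $\frac{1}{26517596} \approx 3.7711 \cdot 10^{-8}$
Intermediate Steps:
$D{\left(O,y \right)} = \frac{1}{2 y}$
$\frac{D{\left(183,214 \right)}}{61957} = \frac{\frac{1}{2} \cdot \frac{1}{214}}{61957} = \frac{1}{2} \cdot \frac{1}{214} \cdot \frac{1}{61957} = \frac{1}{428} \cdot \frac{1}{61957} = \frac{1}{26517596}$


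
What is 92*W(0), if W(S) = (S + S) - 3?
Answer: -276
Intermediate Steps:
W(S) = -3 + 2*S (W(S) = 2*S - 3 = -3 + 2*S)
92*W(0) = 92*(-3 + 2*0) = 92*(-3 + 0) = 92*(-3) = -276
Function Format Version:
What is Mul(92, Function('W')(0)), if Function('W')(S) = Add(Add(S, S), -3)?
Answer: -276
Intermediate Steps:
Function('W')(S) = Add(-3, Mul(2, S)) (Function('W')(S) = Add(Mul(2, S), -3) = Add(-3, Mul(2, S)))
Mul(92, Function('W')(0)) = Mul(92, Add(-3, Mul(2, 0))) = Mul(92, Add(-3, 0)) = Mul(92, -3) = -276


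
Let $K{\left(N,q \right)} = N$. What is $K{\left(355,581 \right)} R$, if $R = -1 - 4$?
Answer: $-1775$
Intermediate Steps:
$R = -5$
$K{\left(355,581 \right)} R = 355 \left(-5\right) = -1775$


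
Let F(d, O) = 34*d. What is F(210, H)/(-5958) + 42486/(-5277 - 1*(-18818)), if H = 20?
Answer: 26074808/13446213 ≈ 1.9392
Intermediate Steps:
F(210, H)/(-5958) + 42486/(-5277 - 1*(-18818)) = (34*210)/(-5958) + 42486/(-5277 - 1*(-18818)) = 7140*(-1/5958) + 42486/(-5277 + 18818) = -1190/993 + 42486/13541 = 26074808/13446213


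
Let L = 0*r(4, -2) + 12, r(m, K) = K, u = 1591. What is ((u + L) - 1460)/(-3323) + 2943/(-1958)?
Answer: -10059583/6506434 ≈ -1.5461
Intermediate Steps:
L = 12 (L = 0*(-2) + 12 = 0 + 12 = 12)
((u + L) - 1460)/(-3323) + 2943/(-1958) = ((1591 + 12) - 1460)/(-3323) + 2943/(-1958) = (1603 - 1460)*(-1/3323) + 2943*(-1/1958) = 143*(-1/3323) - 2943/1958 = -143/3323 - 2943/1958 = -10059583/6506434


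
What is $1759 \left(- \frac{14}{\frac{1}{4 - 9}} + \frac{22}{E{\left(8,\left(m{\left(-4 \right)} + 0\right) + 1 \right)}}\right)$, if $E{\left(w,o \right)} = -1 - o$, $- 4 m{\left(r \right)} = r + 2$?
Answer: $\frac{538254}{5} \approx 1.0765 \cdot 10^{5}$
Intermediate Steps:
$m{\left(r \right)} = - \frac{1}{2} - \frac{r}{4}$ ($m{\left(r \right)} = - \frac{r + 2}{4} = - \frac{2 + r}{4} = - \frac{1}{2} - \frac{r}{4}$)
$1759 \left(- \frac{14}{\frac{1}{4 - 9}} + \frac{22}{E{\left(8,\left(m{\left(-4 \right)} + 0\right) + 1 \right)}}\right) = 1759 \left(- \frac{14}{\frac{1}{4 - 9}} + \frac{22}{-1 - \left(\left(\left(- \frac{1}{2} - -1\right) + 0\right) + 1\right)}\right) = 1759 \left(- \frac{14}{\frac{1}{-5}} + \frac{22}{-1 - \left(\left(\left(- \frac{1}{2} + 1\right) + 0\right) + 1\right)}\right) = 1759 \left(- \frac{14}{- \frac{1}{5}} + \frac{22}{-1 - \left(\left(\frac{1}{2} + 0\right) + 1\right)}\right) = 1759 \left(\left(-14\right) \left(-5\right) + \frac{22}{-1 - \left(\frac{1}{2} + 1\right)}\right) = 1759 \left(70 + \frac{22}{-1 - \frac{3}{2}}\right) = 1759 \left(70 + \frac{22}{- \frac{5}{2}}\right) = 1759 \left(70 + 22 \left(- \frac{2}{5}\right)\right) = 1759 \left(70 - \frac{44}{5}\right) = 1759 \cdot \frac{306}{5} = \frac{538254}{5}$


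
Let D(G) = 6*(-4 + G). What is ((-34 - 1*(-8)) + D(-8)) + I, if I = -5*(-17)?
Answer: -13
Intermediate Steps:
D(G) = -24 + 6*G
I = 85
((-34 - 1*(-8)) + D(-8)) + I = ((-34 - 1*(-8)) + (-24 + 6*(-8))) + 85 = ((-34 + 8) + (-24 - 48)) + 85 = (-26 - 72) + 85 = -98 + 85 = -13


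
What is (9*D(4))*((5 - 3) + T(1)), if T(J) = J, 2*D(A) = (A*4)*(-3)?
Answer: -648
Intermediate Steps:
D(A) = -6*A (D(A) = ((A*4)*(-3))/2 = ((4*A)*(-3))/2 = (-12*A)/2 = -6*A)
(9*D(4))*((5 - 3) + T(1)) = (9*(-6*4))*((5 - 3) + 1) = (9*(-24))*(2 + 1) = -216*3 = -648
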